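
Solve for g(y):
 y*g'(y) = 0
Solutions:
 g(y) = C1


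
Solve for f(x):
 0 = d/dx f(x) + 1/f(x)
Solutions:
 f(x) = -sqrt(C1 - 2*x)
 f(x) = sqrt(C1 - 2*x)


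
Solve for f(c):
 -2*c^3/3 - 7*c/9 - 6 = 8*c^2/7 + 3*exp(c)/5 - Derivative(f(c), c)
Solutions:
 f(c) = C1 + c^4/6 + 8*c^3/21 + 7*c^2/18 + 6*c + 3*exp(c)/5


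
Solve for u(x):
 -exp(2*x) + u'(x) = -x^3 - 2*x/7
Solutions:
 u(x) = C1 - x^4/4 - x^2/7 + exp(2*x)/2


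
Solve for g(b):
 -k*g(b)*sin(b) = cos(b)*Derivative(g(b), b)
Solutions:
 g(b) = C1*exp(k*log(cos(b)))


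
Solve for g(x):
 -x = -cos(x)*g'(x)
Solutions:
 g(x) = C1 + Integral(x/cos(x), x)


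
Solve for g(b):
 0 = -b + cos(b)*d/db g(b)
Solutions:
 g(b) = C1 + Integral(b/cos(b), b)


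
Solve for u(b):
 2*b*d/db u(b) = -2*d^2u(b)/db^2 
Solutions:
 u(b) = C1 + C2*erf(sqrt(2)*b/2)


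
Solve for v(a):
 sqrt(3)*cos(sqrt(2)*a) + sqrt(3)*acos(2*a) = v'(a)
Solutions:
 v(a) = C1 + sqrt(3)*(a*acos(2*a) - sqrt(1 - 4*a^2)/2) + sqrt(6)*sin(sqrt(2)*a)/2


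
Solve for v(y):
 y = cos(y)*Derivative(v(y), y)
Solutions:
 v(y) = C1 + Integral(y/cos(y), y)


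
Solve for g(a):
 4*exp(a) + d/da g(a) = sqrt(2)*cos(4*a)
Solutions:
 g(a) = C1 - 4*exp(a) + sqrt(2)*sin(4*a)/4


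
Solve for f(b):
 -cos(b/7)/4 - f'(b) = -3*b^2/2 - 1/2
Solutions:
 f(b) = C1 + b^3/2 + b/2 - 7*sin(b/7)/4


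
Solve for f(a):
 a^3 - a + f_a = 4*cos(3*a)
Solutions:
 f(a) = C1 - a^4/4 + a^2/2 + 4*sin(3*a)/3


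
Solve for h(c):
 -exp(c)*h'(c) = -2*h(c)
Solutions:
 h(c) = C1*exp(-2*exp(-c))


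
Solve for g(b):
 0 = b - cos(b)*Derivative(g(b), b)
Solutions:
 g(b) = C1 + Integral(b/cos(b), b)


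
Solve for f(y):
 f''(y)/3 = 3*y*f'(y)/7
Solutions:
 f(y) = C1 + C2*erfi(3*sqrt(14)*y/14)


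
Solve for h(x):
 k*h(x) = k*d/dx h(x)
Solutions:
 h(x) = C1*exp(x)


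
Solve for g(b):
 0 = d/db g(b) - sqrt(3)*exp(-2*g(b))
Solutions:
 g(b) = log(-sqrt(C1 + 2*sqrt(3)*b))
 g(b) = log(C1 + 2*sqrt(3)*b)/2


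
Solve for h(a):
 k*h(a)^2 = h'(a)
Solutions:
 h(a) = -1/(C1 + a*k)


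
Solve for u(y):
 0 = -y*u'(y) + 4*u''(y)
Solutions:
 u(y) = C1 + C2*erfi(sqrt(2)*y/4)


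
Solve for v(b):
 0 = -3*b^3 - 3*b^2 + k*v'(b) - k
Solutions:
 v(b) = C1 + 3*b^4/(4*k) + b^3/k + b


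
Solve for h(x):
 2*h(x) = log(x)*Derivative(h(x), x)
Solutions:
 h(x) = C1*exp(2*li(x))


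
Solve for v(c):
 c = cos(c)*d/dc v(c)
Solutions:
 v(c) = C1 + Integral(c/cos(c), c)


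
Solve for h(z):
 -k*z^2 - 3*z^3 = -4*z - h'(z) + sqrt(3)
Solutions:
 h(z) = C1 + k*z^3/3 + 3*z^4/4 - 2*z^2 + sqrt(3)*z


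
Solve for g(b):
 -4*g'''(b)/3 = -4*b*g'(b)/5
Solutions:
 g(b) = C1 + Integral(C2*airyai(3^(1/3)*5^(2/3)*b/5) + C3*airybi(3^(1/3)*5^(2/3)*b/5), b)


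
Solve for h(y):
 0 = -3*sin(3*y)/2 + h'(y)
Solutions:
 h(y) = C1 - cos(3*y)/2


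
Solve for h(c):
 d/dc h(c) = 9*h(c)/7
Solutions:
 h(c) = C1*exp(9*c/7)


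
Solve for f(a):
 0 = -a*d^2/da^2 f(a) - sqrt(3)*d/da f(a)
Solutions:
 f(a) = C1 + C2*a^(1 - sqrt(3))


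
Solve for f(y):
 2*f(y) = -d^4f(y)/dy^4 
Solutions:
 f(y) = (C1*sin(2^(3/4)*y/2) + C2*cos(2^(3/4)*y/2))*exp(-2^(3/4)*y/2) + (C3*sin(2^(3/4)*y/2) + C4*cos(2^(3/4)*y/2))*exp(2^(3/4)*y/2)


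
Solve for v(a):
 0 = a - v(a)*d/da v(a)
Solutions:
 v(a) = -sqrt(C1 + a^2)
 v(a) = sqrt(C1 + a^2)


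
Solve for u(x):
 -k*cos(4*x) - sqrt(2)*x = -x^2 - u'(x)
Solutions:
 u(x) = C1 + k*sin(4*x)/4 - x^3/3 + sqrt(2)*x^2/2


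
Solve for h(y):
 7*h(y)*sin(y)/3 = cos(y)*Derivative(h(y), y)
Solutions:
 h(y) = C1/cos(y)^(7/3)


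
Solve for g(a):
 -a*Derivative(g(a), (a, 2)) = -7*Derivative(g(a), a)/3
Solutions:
 g(a) = C1 + C2*a^(10/3)


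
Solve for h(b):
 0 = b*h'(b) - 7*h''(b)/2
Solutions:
 h(b) = C1 + C2*erfi(sqrt(7)*b/7)


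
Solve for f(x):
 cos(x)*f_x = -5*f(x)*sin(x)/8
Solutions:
 f(x) = C1*cos(x)^(5/8)


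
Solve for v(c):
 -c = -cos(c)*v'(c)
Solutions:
 v(c) = C1 + Integral(c/cos(c), c)


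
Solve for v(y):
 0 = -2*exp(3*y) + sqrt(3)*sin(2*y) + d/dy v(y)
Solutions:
 v(y) = C1 + 2*exp(3*y)/3 + sqrt(3)*cos(2*y)/2


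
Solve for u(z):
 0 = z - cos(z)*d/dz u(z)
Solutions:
 u(z) = C1 + Integral(z/cos(z), z)


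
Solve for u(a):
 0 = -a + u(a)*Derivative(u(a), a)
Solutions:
 u(a) = -sqrt(C1 + a^2)
 u(a) = sqrt(C1 + a^2)


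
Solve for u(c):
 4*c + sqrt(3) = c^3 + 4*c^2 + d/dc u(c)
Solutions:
 u(c) = C1 - c^4/4 - 4*c^3/3 + 2*c^2 + sqrt(3)*c


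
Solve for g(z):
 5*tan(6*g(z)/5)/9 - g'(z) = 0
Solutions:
 g(z) = -5*asin(C1*exp(2*z/3))/6 + 5*pi/6
 g(z) = 5*asin(C1*exp(2*z/3))/6


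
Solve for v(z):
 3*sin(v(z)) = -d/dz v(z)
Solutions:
 v(z) = -acos((-C1 - exp(6*z))/(C1 - exp(6*z))) + 2*pi
 v(z) = acos((-C1 - exp(6*z))/(C1 - exp(6*z)))


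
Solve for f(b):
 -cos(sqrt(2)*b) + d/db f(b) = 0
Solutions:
 f(b) = C1 + sqrt(2)*sin(sqrt(2)*b)/2


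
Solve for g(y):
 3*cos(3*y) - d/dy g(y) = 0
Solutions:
 g(y) = C1 + sin(3*y)


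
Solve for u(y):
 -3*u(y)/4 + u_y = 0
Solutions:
 u(y) = C1*exp(3*y/4)


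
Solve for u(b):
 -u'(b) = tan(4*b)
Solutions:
 u(b) = C1 + log(cos(4*b))/4


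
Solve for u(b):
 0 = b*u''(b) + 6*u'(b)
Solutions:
 u(b) = C1 + C2/b^5


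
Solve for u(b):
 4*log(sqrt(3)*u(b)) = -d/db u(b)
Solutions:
 Integral(1/(2*log(_y) + log(3)), (_y, u(b)))/2 = C1 - b


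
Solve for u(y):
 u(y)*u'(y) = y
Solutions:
 u(y) = -sqrt(C1 + y^2)
 u(y) = sqrt(C1 + y^2)


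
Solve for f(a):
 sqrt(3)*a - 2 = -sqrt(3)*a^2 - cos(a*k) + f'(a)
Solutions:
 f(a) = C1 + sqrt(3)*a^3/3 + sqrt(3)*a^2/2 - 2*a + sin(a*k)/k


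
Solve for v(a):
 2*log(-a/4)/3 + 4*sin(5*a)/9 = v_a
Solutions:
 v(a) = C1 + 2*a*log(-a)/3 - 4*a*log(2)/3 - 2*a/3 - 4*cos(5*a)/45


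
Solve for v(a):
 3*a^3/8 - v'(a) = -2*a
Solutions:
 v(a) = C1 + 3*a^4/32 + a^2


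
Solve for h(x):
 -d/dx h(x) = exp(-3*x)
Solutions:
 h(x) = C1 + exp(-3*x)/3


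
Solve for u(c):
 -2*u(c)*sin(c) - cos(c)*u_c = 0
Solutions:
 u(c) = C1*cos(c)^2


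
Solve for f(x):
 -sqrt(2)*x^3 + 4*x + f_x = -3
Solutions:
 f(x) = C1 + sqrt(2)*x^4/4 - 2*x^2 - 3*x


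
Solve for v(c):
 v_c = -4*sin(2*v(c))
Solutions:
 v(c) = pi - acos((-C1 - exp(16*c))/(C1 - exp(16*c)))/2
 v(c) = acos((-C1 - exp(16*c))/(C1 - exp(16*c)))/2


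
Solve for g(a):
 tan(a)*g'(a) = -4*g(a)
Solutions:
 g(a) = C1/sin(a)^4


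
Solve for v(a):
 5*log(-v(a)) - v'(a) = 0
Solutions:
 -li(-v(a)) = C1 + 5*a


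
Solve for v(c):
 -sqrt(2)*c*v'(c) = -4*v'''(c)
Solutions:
 v(c) = C1 + Integral(C2*airyai(sqrt(2)*c/2) + C3*airybi(sqrt(2)*c/2), c)


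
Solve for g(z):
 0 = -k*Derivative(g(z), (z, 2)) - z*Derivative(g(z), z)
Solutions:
 g(z) = C1 + C2*sqrt(k)*erf(sqrt(2)*z*sqrt(1/k)/2)


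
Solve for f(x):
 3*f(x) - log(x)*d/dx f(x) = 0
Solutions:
 f(x) = C1*exp(3*li(x))


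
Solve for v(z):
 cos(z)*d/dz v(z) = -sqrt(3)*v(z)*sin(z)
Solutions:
 v(z) = C1*cos(z)^(sqrt(3))


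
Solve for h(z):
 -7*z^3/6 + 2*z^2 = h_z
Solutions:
 h(z) = C1 - 7*z^4/24 + 2*z^3/3


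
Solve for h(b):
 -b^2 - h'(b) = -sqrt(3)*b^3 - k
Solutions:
 h(b) = C1 + sqrt(3)*b^4/4 - b^3/3 + b*k


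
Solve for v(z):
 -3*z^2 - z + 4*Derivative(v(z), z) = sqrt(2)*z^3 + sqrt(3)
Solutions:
 v(z) = C1 + sqrt(2)*z^4/16 + z^3/4 + z^2/8 + sqrt(3)*z/4


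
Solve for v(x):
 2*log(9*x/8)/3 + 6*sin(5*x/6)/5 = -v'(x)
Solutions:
 v(x) = C1 - 2*x*log(x)/3 - 4*x*log(3)/3 + 2*x/3 + 2*x*log(2) + 36*cos(5*x/6)/25


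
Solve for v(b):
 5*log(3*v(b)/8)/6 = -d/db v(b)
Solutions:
 -6*Integral(1/(-log(_y) - log(3) + 3*log(2)), (_y, v(b)))/5 = C1 - b


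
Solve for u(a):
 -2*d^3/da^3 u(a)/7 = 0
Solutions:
 u(a) = C1 + C2*a + C3*a^2


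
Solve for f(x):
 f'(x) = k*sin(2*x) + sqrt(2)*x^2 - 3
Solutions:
 f(x) = C1 - k*cos(2*x)/2 + sqrt(2)*x^3/3 - 3*x


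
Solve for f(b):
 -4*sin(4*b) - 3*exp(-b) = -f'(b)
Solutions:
 f(b) = C1 - cos(4*b) - 3*exp(-b)


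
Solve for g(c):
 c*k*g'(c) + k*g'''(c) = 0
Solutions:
 g(c) = C1 + Integral(C2*airyai(-c) + C3*airybi(-c), c)


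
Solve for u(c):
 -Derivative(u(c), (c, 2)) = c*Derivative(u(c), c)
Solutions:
 u(c) = C1 + C2*erf(sqrt(2)*c/2)


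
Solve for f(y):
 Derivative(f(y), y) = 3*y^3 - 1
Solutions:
 f(y) = C1 + 3*y^4/4 - y


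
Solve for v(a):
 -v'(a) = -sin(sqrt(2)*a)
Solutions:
 v(a) = C1 - sqrt(2)*cos(sqrt(2)*a)/2


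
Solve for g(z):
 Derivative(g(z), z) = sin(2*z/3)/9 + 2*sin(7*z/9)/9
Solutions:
 g(z) = C1 - cos(2*z/3)/6 - 2*cos(7*z/9)/7


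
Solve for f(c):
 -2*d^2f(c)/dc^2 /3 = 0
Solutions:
 f(c) = C1 + C2*c


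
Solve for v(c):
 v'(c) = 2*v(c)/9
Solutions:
 v(c) = C1*exp(2*c/9)


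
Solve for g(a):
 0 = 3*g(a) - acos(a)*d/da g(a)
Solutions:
 g(a) = C1*exp(3*Integral(1/acos(a), a))


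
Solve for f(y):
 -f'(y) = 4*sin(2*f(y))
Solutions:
 f(y) = pi - acos((-C1 - exp(16*y))/(C1 - exp(16*y)))/2
 f(y) = acos((-C1 - exp(16*y))/(C1 - exp(16*y)))/2


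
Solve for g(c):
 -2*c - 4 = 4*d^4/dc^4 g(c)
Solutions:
 g(c) = C1 + C2*c + C3*c^2 + C4*c^3 - c^5/240 - c^4/24


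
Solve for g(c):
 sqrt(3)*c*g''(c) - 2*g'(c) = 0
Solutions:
 g(c) = C1 + C2*c^(1 + 2*sqrt(3)/3)


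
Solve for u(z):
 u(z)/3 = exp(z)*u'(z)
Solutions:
 u(z) = C1*exp(-exp(-z)/3)


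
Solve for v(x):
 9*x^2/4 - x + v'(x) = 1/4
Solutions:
 v(x) = C1 - 3*x^3/4 + x^2/2 + x/4


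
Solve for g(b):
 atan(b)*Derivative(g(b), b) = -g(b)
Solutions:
 g(b) = C1*exp(-Integral(1/atan(b), b))


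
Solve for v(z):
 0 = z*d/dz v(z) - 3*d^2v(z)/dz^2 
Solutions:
 v(z) = C1 + C2*erfi(sqrt(6)*z/6)


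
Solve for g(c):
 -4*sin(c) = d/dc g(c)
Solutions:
 g(c) = C1 + 4*cos(c)


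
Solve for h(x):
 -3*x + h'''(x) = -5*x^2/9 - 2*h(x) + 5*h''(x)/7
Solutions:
 h(x) = C1*exp(x*(25/(21*sqrt(189231) + 9136)^(1/3) + 10 + (21*sqrt(189231) + 9136)^(1/3))/42)*sin(sqrt(3)*x*(-(21*sqrt(189231) + 9136)^(1/3) + 25/(21*sqrt(189231) + 9136)^(1/3))/42) + C2*exp(x*(25/(21*sqrt(189231) + 9136)^(1/3) + 10 + (21*sqrt(189231) + 9136)^(1/3))/42)*cos(sqrt(3)*x*(-(21*sqrt(189231) + 9136)^(1/3) + 25/(21*sqrt(189231) + 9136)^(1/3))/42) + C3*exp(x*(-(21*sqrt(189231) + 9136)^(1/3) - 25/(21*sqrt(189231) + 9136)^(1/3) + 5)/21) - 5*x^2/18 + 3*x/2 - 25/126


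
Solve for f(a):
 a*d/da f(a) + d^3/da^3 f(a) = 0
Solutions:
 f(a) = C1 + Integral(C2*airyai(-a) + C3*airybi(-a), a)


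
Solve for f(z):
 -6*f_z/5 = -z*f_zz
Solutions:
 f(z) = C1 + C2*z^(11/5)


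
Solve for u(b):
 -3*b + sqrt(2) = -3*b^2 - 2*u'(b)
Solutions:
 u(b) = C1 - b^3/2 + 3*b^2/4 - sqrt(2)*b/2


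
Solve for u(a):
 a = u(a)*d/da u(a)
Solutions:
 u(a) = -sqrt(C1 + a^2)
 u(a) = sqrt(C1 + a^2)


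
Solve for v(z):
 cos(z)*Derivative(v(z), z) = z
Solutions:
 v(z) = C1 + Integral(z/cos(z), z)


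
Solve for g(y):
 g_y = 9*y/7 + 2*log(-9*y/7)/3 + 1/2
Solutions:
 g(y) = C1 + 9*y^2/14 + 2*y*log(-y)/3 + y*(-4*log(7) - 1 + 8*log(3))/6


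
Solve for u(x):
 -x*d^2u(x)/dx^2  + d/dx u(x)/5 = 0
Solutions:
 u(x) = C1 + C2*x^(6/5)


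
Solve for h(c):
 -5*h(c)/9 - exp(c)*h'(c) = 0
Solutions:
 h(c) = C1*exp(5*exp(-c)/9)


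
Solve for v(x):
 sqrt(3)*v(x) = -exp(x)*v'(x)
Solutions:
 v(x) = C1*exp(sqrt(3)*exp(-x))


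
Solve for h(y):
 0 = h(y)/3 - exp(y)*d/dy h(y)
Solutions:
 h(y) = C1*exp(-exp(-y)/3)


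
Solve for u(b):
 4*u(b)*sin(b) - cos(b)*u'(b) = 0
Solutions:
 u(b) = C1/cos(b)^4


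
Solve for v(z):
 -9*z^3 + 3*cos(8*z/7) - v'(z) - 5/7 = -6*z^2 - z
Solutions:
 v(z) = C1 - 9*z^4/4 + 2*z^3 + z^2/2 - 5*z/7 + 21*sin(8*z/7)/8


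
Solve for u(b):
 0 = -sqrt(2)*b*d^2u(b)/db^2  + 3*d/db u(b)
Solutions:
 u(b) = C1 + C2*b^(1 + 3*sqrt(2)/2)


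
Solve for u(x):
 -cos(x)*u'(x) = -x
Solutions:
 u(x) = C1 + Integral(x/cos(x), x)


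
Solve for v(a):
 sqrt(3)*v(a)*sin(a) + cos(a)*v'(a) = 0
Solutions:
 v(a) = C1*cos(a)^(sqrt(3))


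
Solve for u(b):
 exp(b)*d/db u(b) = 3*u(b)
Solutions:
 u(b) = C1*exp(-3*exp(-b))


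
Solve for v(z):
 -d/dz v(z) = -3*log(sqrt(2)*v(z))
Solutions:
 -2*Integral(1/(2*log(_y) + log(2)), (_y, v(z)))/3 = C1 - z


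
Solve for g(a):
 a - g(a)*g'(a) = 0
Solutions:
 g(a) = -sqrt(C1 + a^2)
 g(a) = sqrt(C1 + a^2)


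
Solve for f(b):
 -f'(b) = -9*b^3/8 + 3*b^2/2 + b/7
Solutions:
 f(b) = C1 + 9*b^4/32 - b^3/2 - b^2/14


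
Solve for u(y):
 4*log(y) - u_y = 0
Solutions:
 u(y) = C1 + 4*y*log(y) - 4*y


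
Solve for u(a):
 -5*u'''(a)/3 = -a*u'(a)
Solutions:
 u(a) = C1 + Integral(C2*airyai(3^(1/3)*5^(2/3)*a/5) + C3*airybi(3^(1/3)*5^(2/3)*a/5), a)


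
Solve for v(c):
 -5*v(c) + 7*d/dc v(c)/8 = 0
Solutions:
 v(c) = C1*exp(40*c/7)


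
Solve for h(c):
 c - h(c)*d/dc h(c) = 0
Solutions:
 h(c) = -sqrt(C1 + c^2)
 h(c) = sqrt(C1 + c^2)


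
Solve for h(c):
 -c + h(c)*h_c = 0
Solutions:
 h(c) = -sqrt(C1 + c^2)
 h(c) = sqrt(C1 + c^2)


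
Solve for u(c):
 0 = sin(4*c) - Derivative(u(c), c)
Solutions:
 u(c) = C1 - cos(4*c)/4


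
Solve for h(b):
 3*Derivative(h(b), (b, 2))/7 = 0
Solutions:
 h(b) = C1 + C2*b


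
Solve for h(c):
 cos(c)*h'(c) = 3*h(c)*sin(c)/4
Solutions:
 h(c) = C1/cos(c)^(3/4)


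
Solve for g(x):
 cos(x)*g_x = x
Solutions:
 g(x) = C1 + Integral(x/cos(x), x)


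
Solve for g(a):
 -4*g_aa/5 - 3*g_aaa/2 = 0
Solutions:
 g(a) = C1 + C2*a + C3*exp(-8*a/15)


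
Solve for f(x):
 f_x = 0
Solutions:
 f(x) = C1


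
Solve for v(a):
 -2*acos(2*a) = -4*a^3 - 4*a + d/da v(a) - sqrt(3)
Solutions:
 v(a) = C1 + a^4 + 2*a^2 - 2*a*acos(2*a) + sqrt(3)*a + sqrt(1 - 4*a^2)


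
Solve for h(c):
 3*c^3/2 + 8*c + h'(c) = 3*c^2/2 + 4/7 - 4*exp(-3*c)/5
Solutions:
 h(c) = C1 - 3*c^4/8 + c^3/2 - 4*c^2 + 4*c/7 + 4*exp(-3*c)/15


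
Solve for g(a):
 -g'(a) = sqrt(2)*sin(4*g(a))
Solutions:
 g(a) = -acos((-C1 - exp(8*sqrt(2)*a))/(C1 - exp(8*sqrt(2)*a)))/4 + pi/2
 g(a) = acos((-C1 - exp(8*sqrt(2)*a))/(C1 - exp(8*sqrt(2)*a)))/4


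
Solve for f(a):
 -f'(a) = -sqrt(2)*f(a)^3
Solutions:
 f(a) = -sqrt(2)*sqrt(-1/(C1 + sqrt(2)*a))/2
 f(a) = sqrt(2)*sqrt(-1/(C1 + sqrt(2)*a))/2


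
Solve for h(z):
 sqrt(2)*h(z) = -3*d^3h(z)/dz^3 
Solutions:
 h(z) = C3*exp(-2^(1/6)*3^(2/3)*z/3) + (C1*sin(6^(1/6)*z/2) + C2*cos(6^(1/6)*z/2))*exp(2^(1/6)*3^(2/3)*z/6)


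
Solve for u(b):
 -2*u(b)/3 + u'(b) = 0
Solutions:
 u(b) = C1*exp(2*b/3)


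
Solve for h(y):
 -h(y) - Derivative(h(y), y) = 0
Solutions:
 h(y) = C1*exp(-y)


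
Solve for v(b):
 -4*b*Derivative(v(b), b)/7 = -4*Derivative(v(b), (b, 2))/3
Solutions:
 v(b) = C1 + C2*erfi(sqrt(42)*b/14)


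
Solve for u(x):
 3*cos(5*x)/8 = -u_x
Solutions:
 u(x) = C1 - 3*sin(5*x)/40


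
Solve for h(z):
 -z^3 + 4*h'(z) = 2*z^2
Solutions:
 h(z) = C1 + z^4/16 + z^3/6


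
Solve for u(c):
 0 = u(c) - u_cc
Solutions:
 u(c) = C1*exp(-c) + C2*exp(c)


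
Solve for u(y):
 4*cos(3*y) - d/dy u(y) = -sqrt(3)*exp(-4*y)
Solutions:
 u(y) = C1 + 4*sin(3*y)/3 - sqrt(3)*exp(-4*y)/4


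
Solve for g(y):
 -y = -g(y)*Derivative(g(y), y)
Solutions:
 g(y) = -sqrt(C1 + y^2)
 g(y) = sqrt(C1 + y^2)


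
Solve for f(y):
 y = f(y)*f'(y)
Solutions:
 f(y) = -sqrt(C1 + y^2)
 f(y) = sqrt(C1 + y^2)


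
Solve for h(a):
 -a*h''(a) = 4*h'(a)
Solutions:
 h(a) = C1 + C2/a^3


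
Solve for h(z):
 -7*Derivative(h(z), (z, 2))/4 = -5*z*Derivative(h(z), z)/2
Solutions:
 h(z) = C1 + C2*erfi(sqrt(35)*z/7)


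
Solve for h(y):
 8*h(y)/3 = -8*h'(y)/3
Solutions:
 h(y) = C1*exp(-y)


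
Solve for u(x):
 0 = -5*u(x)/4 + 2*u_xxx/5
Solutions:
 u(x) = C3*exp(5^(2/3)*x/2) + (C1*sin(sqrt(3)*5^(2/3)*x/4) + C2*cos(sqrt(3)*5^(2/3)*x/4))*exp(-5^(2/3)*x/4)


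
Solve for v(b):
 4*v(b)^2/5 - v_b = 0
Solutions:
 v(b) = -5/(C1 + 4*b)


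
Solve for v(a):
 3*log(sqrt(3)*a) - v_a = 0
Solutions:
 v(a) = C1 + 3*a*log(a) - 3*a + 3*a*log(3)/2


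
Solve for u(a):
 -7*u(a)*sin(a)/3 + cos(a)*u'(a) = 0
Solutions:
 u(a) = C1/cos(a)^(7/3)


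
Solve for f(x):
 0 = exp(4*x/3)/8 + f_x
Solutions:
 f(x) = C1 - 3*exp(4*x/3)/32


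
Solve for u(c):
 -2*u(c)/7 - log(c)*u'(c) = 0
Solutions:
 u(c) = C1*exp(-2*li(c)/7)


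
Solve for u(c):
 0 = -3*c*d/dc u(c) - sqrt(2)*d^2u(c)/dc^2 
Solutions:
 u(c) = C1 + C2*erf(2^(1/4)*sqrt(3)*c/2)


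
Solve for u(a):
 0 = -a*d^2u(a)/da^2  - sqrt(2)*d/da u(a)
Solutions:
 u(a) = C1 + C2*a^(1 - sqrt(2))


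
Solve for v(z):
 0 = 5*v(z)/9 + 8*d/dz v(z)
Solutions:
 v(z) = C1*exp(-5*z/72)


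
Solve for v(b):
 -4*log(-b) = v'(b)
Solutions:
 v(b) = C1 - 4*b*log(-b) + 4*b


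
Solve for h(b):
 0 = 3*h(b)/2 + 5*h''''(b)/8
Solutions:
 h(b) = (C1*sin(3^(1/4)*5^(3/4)*b/5) + C2*cos(3^(1/4)*5^(3/4)*b/5))*exp(-3^(1/4)*5^(3/4)*b/5) + (C3*sin(3^(1/4)*5^(3/4)*b/5) + C4*cos(3^(1/4)*5^(3/4)*b/5))*exp(3^(1/4)*5^(3/4)*b/5)


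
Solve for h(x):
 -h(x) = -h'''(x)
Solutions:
 h(x) = C3*exp(x) + (C1*sin(sqrt(3)*x/2) + C2*cos(sqrt(3)*x/2))*exp(-x/2)


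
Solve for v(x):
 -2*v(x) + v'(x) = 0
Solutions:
 v(x) = C1*exp(2*x)


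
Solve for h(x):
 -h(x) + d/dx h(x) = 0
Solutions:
 h(x) = C1*exp(x)


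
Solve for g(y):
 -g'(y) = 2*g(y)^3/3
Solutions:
 g(y) = -sqrt(6)*sqrt(-1/(C1 - 2*y))/2
 g(y) = sqrt(6)*sqrt(-1/(C1 - 2*y))/2


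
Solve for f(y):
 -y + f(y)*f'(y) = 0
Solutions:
 f(y) = -sqrt(C1 + y^2)
 f(y) = sqrt(C1 + y^2)


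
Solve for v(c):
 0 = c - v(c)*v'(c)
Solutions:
 v(c) = -sqrt(C1 + c^2)
 v(c) = sqrt(C1 + c^2)


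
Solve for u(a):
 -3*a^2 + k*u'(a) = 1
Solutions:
 u(a) = C1 + a^3/k + a/k


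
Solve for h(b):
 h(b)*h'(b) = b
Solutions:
 h(b) = -sqrt(C1 + b^2)
 h(b) = sqrt(C1 + b^2)


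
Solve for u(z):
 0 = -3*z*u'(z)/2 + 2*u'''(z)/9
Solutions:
 u(z) = C1 + Integral(C2*airyai(3*2^(1/3)*z/2) + C3*airybi(3*2^(1/3)*z/2), z)


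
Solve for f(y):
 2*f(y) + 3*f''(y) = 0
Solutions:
 f(y) = C1*sin(sqrt(6)*y/3) + C2*cos(sqrt(6)*y/3)


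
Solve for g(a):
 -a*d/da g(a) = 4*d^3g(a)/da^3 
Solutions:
 g(a) = C1 + Integral(C2*airyai(-2^(1/3)*a/2) + C3*airybi(-2^(1/3)*a/2), a)


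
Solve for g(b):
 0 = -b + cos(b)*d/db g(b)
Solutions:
 g(b) = C1 + Integral(b/cos(b), b)


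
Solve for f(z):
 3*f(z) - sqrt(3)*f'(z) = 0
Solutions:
 f(z) = C1*exp(sqrt(3)*z)


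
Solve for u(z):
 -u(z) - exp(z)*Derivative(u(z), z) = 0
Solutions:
 u(z) = C1*exp(exp(-z))


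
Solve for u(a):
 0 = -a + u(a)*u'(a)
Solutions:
 u(a) = -sqrt(C1 + a^2)
 u(a) = sqrt(C1 + a^2)


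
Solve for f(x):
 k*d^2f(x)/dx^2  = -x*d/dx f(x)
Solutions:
 f(x) = C1 + C2*sqrt(k)*erf(sqrt(2)*x*sqrt(1/k)/2)


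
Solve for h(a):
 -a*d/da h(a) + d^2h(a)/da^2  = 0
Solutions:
 h(a) = C1 + C2*erfi(sqrt(2)*a/2)


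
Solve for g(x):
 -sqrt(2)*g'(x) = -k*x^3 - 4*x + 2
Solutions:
 g(x) = C1 + sqrt(2)*k*x^4/8 + sqrt(2)*x^2 - sqrt(2)*x


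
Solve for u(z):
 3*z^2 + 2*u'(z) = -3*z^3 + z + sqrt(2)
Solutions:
 u(z) = C1 - 3*z^4/8 - z^3/2 + z^2/4 + sqrt(2)*z/2


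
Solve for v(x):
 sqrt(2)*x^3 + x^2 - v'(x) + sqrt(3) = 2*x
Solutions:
 v(x) = C1 + sqrt(2)*x^4/4 + x^3/3 - x^2 + sqrt(3)*x


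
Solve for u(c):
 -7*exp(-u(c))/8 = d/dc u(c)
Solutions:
 u(c) = log(C1 - 7*c/8)


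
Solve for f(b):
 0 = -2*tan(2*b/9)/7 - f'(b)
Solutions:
 f(b) = C1 + 9*log(cos(2*b/9))/7


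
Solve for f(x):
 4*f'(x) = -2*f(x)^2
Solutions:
 f(x) = 2/(C1 + x)


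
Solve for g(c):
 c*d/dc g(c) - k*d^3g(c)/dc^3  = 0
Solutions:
 g(c) = C1 + Integral(C2*airyai(c*(1/k)^(1/3)) + C3*airybi(c*(1/k)^(1/3)), c)


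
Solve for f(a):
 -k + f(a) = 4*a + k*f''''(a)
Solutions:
 f(a) = C1*exp(-a*(1/k)^(1/4)) + C2*exp(a*(1/k)^(1/4)) + C3*exp(-I*a*(1/k)^(1/4)) + C4*exp(I*a*(1/k)^(1/4)) + 4*a + k


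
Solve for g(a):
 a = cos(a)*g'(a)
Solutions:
 g(a) = C1 + Integral(a/cos(a), a)


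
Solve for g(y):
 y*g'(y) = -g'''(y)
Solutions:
 g(y) = C1 + Integral(C2*airyai(-y) + C3*airybi(-y), y)


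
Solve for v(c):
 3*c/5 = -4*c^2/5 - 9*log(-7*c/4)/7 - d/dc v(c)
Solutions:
 v(c) = C1 - 4*c^3/15 - 3*c^2/10 - 9*c*log(-c)/7 + 9*c*(-log(7) + 1 + 2*log(2))/7


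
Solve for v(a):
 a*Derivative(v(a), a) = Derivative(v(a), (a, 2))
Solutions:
 v(a) = C1 + C2*erfi(sqrt(2)*a/2)


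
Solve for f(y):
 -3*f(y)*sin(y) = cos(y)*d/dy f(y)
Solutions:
 f(y) = C1*cos(y)^3


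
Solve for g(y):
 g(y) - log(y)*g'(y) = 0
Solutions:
 g(y) = C1*exp(li(y))


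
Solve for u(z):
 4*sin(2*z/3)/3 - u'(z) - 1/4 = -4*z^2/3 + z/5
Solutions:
 u(z) = C1 + 4*z^3/9 - z^2/10 - z/4 - 2*cos(2*z/3)


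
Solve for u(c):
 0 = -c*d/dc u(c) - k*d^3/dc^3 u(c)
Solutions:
 u(c) = C1 + Integral(C2*airyai(c*(-1/k)^(1/3)) + C3*airybi(c*(-1/k)^(1/3)), c)


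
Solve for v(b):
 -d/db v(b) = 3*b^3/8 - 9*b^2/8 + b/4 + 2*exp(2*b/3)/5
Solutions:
 v(b) = C1 - 3*b^4/32 + 3*b^3/8 - b^2/8 - 3*exp(2*b/3)/5


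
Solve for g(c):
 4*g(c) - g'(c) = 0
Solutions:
 g(c) = C1*exp(4*c)


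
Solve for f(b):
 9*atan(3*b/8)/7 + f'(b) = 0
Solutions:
 f(b) = C1 - 9*b*atan(3*b/8)/7 + 12*log(9*b^2 + 64)/7


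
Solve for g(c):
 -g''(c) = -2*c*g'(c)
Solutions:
 g(c) = C1 + C2*erfi(c)


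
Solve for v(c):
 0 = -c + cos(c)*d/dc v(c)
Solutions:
 v(c) = C1 + Integral(c/cos(c), c)


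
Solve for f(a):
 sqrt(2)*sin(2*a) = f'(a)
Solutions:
 f(a) = C1 - sqrt(2)*cos(2*a)/2


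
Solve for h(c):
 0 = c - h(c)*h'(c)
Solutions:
 h(c) = -sqrt(C1 + c^2)
 h(c) = sqrt(C1 + c^2)


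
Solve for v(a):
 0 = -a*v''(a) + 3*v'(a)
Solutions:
 v(a) = C1 + C2*a^4


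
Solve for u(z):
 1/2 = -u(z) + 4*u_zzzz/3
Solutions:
 u(z) = C1*exp(-sqrt(2)*3^(1/4)*z/2) + C2*exp(sqrt(2)*3^(1/4)*z/2) + C3*sin(sqrt(2)*3^(1/4)*z/2) + C4*cos(sqrt(2)*3^(1/4)*z/2) - 1/2


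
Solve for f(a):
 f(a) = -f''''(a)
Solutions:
 f(a) = (C1*sin(sqrt(2)*a/2) + C2*cos(sqrt(2)*a/2))*exp(-sqrt(2)*a/2) + (C3*sin(sqrt(2)*a/2) + C4*cos(sqrt(2)*a/2))*exp(sqrt(2)*a/2)


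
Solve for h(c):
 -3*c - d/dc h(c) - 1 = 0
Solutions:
 h(c) = C1 - 3*c^2/2 - c


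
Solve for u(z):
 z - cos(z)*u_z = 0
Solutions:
 u(z) = C1 + Integral(z/cos(z), z)


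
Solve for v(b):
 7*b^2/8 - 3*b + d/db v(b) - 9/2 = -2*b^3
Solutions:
 v(b) = C1 - b^4/2 - 7*b^3/24 + 3*b^2/2 + 9*b/2


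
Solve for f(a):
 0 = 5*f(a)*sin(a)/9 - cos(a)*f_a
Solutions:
 f(a) = C1/cos(a)^(5/9)


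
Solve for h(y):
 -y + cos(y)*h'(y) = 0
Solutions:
 h(y) = C1 + Integral(y/cos(y), y)


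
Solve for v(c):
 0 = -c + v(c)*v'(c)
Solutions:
 v(c) = -sqrt(C1 + c^2)
 v(c) = sqrt(C1 + c^2)


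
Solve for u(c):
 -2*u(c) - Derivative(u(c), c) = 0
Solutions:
 u(c) = C1*exp(-2*c)


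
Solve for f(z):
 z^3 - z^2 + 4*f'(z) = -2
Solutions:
 f(z) = C1 - z^4/16 + z^3/12 - z/2


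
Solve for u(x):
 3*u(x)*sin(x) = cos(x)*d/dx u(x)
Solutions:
 u(x) = C1/cos(x)^3


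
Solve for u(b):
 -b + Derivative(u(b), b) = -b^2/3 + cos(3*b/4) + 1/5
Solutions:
 u(b) = C1 - b^3/9 + b^2/2 + b/5 + 4*sin(3*b/4)/3


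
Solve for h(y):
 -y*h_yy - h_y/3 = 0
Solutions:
 h(y) = C1 + C2*y^(2/3)


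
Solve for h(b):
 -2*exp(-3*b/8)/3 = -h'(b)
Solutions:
 h(b) = C1 - 16*exp(-3*b/8)/9


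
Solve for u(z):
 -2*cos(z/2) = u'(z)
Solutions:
 u(z) = C1 - 4*sin(z/2)


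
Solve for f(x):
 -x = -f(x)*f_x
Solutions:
 f(x) = -sqrt(C1 + x^2)
 f(x) = sqrt(C1 + x^2)


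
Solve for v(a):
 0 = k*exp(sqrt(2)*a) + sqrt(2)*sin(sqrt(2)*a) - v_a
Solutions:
 v(a) = C1 + sqrt(2)*k*exp(sqrt(2)*a)/2 - cos(sqrt(2)*a)


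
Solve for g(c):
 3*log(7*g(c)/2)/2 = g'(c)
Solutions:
 2*Integral(1/(-log(_y) - log(7) + log(2)), (_y, g(c)))/3 = C1 - c


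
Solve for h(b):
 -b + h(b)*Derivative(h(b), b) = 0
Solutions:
 h(b) = -sqrt(C1 + b^2)
 h(b) = sqrt(C1 + b^2)


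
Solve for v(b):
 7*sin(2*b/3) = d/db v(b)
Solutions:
 v(b) = C1 - 21*cos(2*b/3)/2


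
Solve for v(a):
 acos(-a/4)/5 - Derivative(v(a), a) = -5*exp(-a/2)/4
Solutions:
 v(a) = C1 + a*acos(-a/4)/5 + sqrt(16 - a^2)/5 - 5*exp(-a/2)/2


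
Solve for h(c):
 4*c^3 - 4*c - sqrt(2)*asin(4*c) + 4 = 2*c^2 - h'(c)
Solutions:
 h(c) = C1 - c^4 + 2*c^3/3 + 2*c^2 - 4*c + sqrt(2)*(c*asin(4*c) + sqrt(1 - 16*c^2)/4)


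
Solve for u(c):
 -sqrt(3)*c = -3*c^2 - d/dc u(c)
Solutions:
 u(c) = C1 - c^3 + sqrt(3)*c^2/2


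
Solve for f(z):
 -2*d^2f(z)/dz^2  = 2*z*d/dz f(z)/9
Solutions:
 f(z) = C1 + C2*erf(sqrt(2)*z/6)


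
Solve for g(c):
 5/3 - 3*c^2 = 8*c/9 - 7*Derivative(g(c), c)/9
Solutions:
 g(c) = C1 + 9*c^3/7 + 4*c^2/7 - 15*c/7


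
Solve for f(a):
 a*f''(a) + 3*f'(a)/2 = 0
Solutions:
 f(a) = C1 + C2/sqrt(a)


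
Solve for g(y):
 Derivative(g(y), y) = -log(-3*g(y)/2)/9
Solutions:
 9*Integral(1/(log(-_y) - log(2) + log(3)), (_y, g(y))) = C1 - y


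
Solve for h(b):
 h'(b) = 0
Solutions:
 h(b) = C1


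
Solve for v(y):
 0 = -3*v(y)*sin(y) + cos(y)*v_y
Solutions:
 v(y) = C1/cos(y)^3


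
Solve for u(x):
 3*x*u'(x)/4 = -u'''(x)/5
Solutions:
 u(x) = C1 + Integral(C2*airyai(-30^(1/3)*x/2) + C3*airybi(-30^(1/3)*x/2), x)


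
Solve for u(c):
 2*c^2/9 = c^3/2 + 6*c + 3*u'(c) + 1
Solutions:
 u(c) = C1 - c^4/24 + 2*c^3/81 - c^2 - c/3


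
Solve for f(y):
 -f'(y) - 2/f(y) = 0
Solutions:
 f(y) = -sqrt(C1 - 4*y)
 f(y) = sqrt(C1 - 4*y)


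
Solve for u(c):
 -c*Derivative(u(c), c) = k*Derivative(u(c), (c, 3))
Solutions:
 u(c) = C1 + Integral(C2*airyai(c*(-1/k)^(1/3)) + C3*airybi(c*(-1/k)^(1/3)), c)


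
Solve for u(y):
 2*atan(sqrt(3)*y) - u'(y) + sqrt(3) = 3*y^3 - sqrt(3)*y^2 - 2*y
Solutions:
 u(y) = C1 - 3*y^4/4 + sqrt(3)*y^3/3 + y^2 + 2*y*atan(sqrt(3)*y) + sqrt(3)*y - sqrt(3)*log(3*y^2 + 1)/3


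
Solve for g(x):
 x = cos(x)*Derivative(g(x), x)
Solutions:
 g(x) = C1 + Integral(x/cos(x), x)


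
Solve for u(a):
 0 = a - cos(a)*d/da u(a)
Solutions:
 u(a) = C1 + Integral(a/cos(a), a)


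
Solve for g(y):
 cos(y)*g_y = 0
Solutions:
 g(y) = C1


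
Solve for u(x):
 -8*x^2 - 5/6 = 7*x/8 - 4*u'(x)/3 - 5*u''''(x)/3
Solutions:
 u(x) = C1 + C4*exp(-10^(2/3)*x/5) + 2*x^3 + 21*x^2/64 + 5*x/8 + (C2*sin(10^(2/3)*sqrt(3)*x/10) + C3*cos(10^(2/3)*sqrt(3)*x/10))*exp(10^(2/3)*x/10)


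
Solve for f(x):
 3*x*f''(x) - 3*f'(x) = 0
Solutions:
 f(x) = C1 + C2*x^2


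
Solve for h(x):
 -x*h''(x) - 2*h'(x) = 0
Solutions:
 h(x) = C1 + C2/x


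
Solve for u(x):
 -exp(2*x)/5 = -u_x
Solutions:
 u(x) = C1 + exp(2*x)/10


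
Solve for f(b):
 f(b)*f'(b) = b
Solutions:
 f(b) = -sqrt(C1 + b^2)
 f(b) = sqrt(C1 + b^2)


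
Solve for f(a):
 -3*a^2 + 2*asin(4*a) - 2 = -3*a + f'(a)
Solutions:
 f(a) = C1 - a^3 + 3*a^2/2 + 2*a*asin(4*a) - 2*a + sqrt(1 - 16*a^2)/2


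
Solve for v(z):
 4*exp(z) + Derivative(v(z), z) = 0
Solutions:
 v(z) = C1 - 4*exp(z)


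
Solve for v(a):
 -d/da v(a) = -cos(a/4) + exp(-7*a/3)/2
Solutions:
 v(a) = C1 + 4*sin(a/4) + 3*exp(-7*a/3)/14


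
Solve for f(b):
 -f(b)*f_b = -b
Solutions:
 f(b) = -sqrt(C1 + b^2)
 f(b) = sqrt(C1 + b^2)


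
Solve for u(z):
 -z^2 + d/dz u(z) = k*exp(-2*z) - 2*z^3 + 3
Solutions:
 u(z) = C1 - k*exp(-2*z)/2 - z^4/2 + z^3/3 + 3*z


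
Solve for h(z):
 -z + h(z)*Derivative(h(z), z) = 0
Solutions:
 h(z) = -sqrt(C1 + z^2)
 h(z) = sqrt(C1 + z^2)


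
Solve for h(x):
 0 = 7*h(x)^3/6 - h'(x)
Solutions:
 h(x) = -sqrt(3)*sqrt(-1/(C1 + 7*x))
 h(x) = sqrt(3)*sqrt(-1/(C1 + 7*x))


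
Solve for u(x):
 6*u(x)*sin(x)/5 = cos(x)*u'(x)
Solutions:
 u(x) = C1/cos(x)^(6/5)


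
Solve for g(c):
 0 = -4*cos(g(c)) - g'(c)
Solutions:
 g(c) = pi - asin((C1 + exp(8*c))/(C1 - exp(8*c)))
 g(c) = asin((C1 + exp(8*c))/(C1 - exp(8*c)))


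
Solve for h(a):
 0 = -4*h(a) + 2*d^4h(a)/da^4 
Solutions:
 h(a) = C1*exp(-2^(1/4)*a) + C2*exp(2^(1/4)*a) + C3*sin(2^(1/4)*a) + C4*cos(2^(1/4)*a)


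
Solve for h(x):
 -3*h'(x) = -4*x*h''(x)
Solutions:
 h(x) = C1 + C2*x^(7/4)


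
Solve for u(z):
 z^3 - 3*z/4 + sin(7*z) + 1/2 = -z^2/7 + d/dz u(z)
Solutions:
 u(z) = C1 + z^4/4 + z^3/21 - 3*z^2/8 + z/2 - cos(7*z)/7


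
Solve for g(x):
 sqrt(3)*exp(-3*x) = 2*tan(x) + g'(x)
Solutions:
 g(x) = C1 - log(tan(x)^2 + 1) - sqrt(3)*exp(-3*x)/3


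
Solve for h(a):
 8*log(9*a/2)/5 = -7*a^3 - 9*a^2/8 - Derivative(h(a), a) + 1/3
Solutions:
 h(a) = C1 - 7*a^4/4 - 3*a^3/8 - 8*a*log(a)/5 - 16*a*log(3)/5 + 8*a*log(2)/5 + 29*a/15


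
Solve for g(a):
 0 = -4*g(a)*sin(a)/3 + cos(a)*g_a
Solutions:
 g(a) = C1/cos(a)^(4/3)


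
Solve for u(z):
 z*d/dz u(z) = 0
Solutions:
 u(z) = C1


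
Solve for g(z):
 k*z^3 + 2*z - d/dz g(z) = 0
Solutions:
 g(z) = C1 + k*z^4/4 + z^2


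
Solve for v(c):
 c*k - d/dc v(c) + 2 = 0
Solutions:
 v(c) = C1 + c^2*k/2 + 2*c


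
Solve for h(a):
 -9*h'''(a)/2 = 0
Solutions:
 h(a) = C1 + C2*a + C3*a^2


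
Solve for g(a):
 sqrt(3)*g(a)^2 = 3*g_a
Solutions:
 g(a) = -3/(C1 + sqrt(3)*a)


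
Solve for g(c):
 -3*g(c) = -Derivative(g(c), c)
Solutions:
 g(c) = C1*exp(3*c)


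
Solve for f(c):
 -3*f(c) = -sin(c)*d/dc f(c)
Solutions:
 f(c) = C1*(cos(c) - 1)^(3/2)/(cos(c) + 1)^(3/2)


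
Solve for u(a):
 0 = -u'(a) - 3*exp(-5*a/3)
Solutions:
 u(a) = C1 + 9*exp(-5*a/3)/5


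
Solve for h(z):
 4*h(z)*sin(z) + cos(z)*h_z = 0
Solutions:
 h(z) = C1*cos(z)^4


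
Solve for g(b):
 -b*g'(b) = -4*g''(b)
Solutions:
 g(b) = C1 + C2*erfi(sqrt(2)*b/4)


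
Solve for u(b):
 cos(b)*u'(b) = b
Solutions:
 u(b) = C1 + Integral(b/cos(b), b)


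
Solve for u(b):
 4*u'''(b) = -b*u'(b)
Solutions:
 u(b) = C1 + Integral(C2*airyai(-2^(1/3)*b/2) + C3*airybi(-2^(1/3)*b/2), b)


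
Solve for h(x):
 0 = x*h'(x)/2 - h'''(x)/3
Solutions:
 h(x) = C1 + Integral(C2*airyai(2^(2/3)*3^(1/3)*x/2) + C3*airybi(2^(2/3)*3^(1/3)*x/2), x)


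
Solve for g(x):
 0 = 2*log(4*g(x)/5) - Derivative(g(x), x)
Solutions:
 -Integral(1/(log(_y) - log(5) + 2*log(2)), (_y, g(x)))/2 = C1 - x


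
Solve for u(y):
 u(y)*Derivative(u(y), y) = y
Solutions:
 u(y) = -sqrt(C1 + y^2)
 u(y) = sqrt(C1 + y^2)


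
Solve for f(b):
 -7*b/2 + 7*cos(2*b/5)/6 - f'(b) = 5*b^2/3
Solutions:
 f(b) = C1 - 5*b^3/9 - 7*b^2/4 + 35*sin(2*b/5)/12


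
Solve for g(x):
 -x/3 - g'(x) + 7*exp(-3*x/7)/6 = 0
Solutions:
 g(x) = C1 - x^2/6 - 49*exp(-3*x/7)/18


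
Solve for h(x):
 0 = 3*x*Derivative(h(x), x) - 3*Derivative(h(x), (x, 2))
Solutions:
 h(x) = C1 + C2*erfi(sqrt(2)*x/2)


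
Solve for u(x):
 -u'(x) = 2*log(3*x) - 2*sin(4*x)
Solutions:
 u(x) = C1 - 2*x*log(x) - 2*x*log(3) + 2*x - cos(4*x)/2


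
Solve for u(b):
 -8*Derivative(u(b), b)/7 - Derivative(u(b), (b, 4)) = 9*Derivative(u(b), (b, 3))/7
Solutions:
 u(b) = C1 + C2*exp(b*(-6 + 9/(70*sqrt(10) + 223)^(1/3) + (70*sqrt(10) + 223)^(1/3))/14)*sin(sqrt(3)*b*(-(70*sqrt(10) + 223)^(1/3) + 9/(70*sqrt(10) + 223)^(1/3))/14) + C3*exp(b*(-6 + 9/(70*sqrt(10) + 223)^(1/3) + (70*sqrt(10) + 223)^(1/3))/14)*cos(sqrt(3)*b*(-(70*sqrt(10) + 223)^(1/3) + 9/(70*sqrt(10) + 223)^(1/3))/14) + C4*exp(-b*(9/(70*sqrt(10) + 223)^(1/3) + 3 + (70*sqrt(10) + 223)^(1/3))/7)


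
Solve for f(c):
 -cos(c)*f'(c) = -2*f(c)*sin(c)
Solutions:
 f(c) = C1/cos(c)^2


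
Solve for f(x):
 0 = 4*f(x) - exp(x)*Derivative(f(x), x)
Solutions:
 f(x) = C1*exp(-4*exp(-x))


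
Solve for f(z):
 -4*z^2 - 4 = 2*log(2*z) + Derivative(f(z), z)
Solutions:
 f(z) = C1 - 4*z^3/3 - 2*z*log(z) - 2*z - z*log(4)


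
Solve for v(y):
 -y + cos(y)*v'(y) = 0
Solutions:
 v(y) = C1 + Integral(y/cos(y), y)


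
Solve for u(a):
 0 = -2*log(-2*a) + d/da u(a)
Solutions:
 u(a) = C1 + 2*a*log(-a) + 2*a*(-1 + log(2))


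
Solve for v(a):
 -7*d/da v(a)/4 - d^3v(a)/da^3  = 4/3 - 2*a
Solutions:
 v(a) = C1 + C2*sin(sqrt(7)*a/2) + C3*cos(sqrt(7)*a/2) + 4*a^2/7 - 16*a/21


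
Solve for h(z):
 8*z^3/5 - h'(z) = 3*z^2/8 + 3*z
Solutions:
 h(z) = C1 + 2*z^4/5 - z^3/8 - 3*z^2/2


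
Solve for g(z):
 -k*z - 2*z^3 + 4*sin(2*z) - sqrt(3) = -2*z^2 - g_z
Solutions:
 g(z) = C1 + k*z^2/2 + z^4/2 - 2*z^3/3 + sqrt(3)*z + 2*cos(2*z)


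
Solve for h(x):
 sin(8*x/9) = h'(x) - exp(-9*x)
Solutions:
 h(x) = C1 - 9*cos(8*x/9)/8 - exp(-9*x)/9


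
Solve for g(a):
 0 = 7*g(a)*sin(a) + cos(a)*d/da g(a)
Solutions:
 g(a) = C1*cos(a)^7


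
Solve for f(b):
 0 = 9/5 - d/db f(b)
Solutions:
 f(b) = C1 + 9*b/5


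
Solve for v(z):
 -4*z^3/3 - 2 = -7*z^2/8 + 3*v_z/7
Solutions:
 v(z) = C1 - 7*z^4/9 + 49*z^3/72 - 14*z/3


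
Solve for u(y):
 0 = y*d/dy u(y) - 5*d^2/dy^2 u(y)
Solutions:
 u(y) = C1 + C2*erfi(sqrt(10)*y/10)


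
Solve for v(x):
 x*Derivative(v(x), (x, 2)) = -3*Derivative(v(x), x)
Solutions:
 v(x) = C1 + C2/x^2


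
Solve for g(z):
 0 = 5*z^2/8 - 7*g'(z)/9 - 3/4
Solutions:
 g(z) = C1 + 15*z^3/56 - 27*z/28


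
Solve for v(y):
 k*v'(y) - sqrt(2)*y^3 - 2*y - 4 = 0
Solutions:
 v(y) = C1 + sqrt(2)*y^4/(4*k) + y^2/k + 4*y/k


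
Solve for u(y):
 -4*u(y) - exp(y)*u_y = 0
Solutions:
 u(y) = C1*exp(4*exp(-y))


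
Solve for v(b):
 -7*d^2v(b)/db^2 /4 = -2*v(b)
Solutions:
 v(b) = C1*exp(-2*sqrt(14)*b/7) + C2*exp(2*sqrt(14)*b/7)


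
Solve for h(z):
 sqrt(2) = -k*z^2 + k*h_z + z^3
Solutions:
 h(z) = C1 + z^3/3 - z^4/(4*k) + sqrt(2)*z/k


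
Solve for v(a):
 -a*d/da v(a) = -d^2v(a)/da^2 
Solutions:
 v(a) = C1 + C2*erfi(sqrt(2)*a/2)


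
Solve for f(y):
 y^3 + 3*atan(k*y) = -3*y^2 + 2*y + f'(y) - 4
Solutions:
 f(y) = C1 + y^4/4 + y^3 - y^2 + 4*y + 3*Piecewise((y*atan(k*y) - log(k^2*y^2 + 1)/(2*k), Ne(k, 0)), (0, True))


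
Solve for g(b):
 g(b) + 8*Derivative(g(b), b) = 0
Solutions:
 g(b) = C1*exp(-b/8)


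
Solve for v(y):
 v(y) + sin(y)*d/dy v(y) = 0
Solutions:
 v(y) = C1*sqrt(cos(y) + 1)/sqrt(cos(y) - 1)


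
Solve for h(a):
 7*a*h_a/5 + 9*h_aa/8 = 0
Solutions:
 h(a) = C1 + C2*erf(2*sqrt(35)*a/15)


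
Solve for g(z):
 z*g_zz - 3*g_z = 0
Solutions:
 g(z) = C1 + C2*z^4


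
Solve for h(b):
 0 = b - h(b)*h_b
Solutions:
 h(b) = -sqrt(C1 + b^2)
 h(b) = sqrt(C1 + b^2)


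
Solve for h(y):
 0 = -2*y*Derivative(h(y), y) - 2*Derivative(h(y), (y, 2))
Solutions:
 h(y) = C1 + C2*erf(sqrt(2)*y/2)


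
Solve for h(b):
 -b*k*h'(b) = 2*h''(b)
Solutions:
 h(b) = Piecewise((-sqrt(pi)*C1*erf(b*sqrt(k)/2)/sqrt(k) - C2, (k > 0) | (k < 0)), (-C1*b - C2, True))


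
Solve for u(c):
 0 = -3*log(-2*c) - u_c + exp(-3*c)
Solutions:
 u(c) = C1 - 3*c*log(-c) + 3*c*(1 - log(2)) - exp(-3*c)/3


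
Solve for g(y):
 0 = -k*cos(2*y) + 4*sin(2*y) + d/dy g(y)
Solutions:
 g(y) = C1 + k*sin(2*y)/2 + 2*cos(2*y)


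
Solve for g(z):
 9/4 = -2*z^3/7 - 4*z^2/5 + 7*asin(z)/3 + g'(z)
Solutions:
 g(z) = C1 + z^4/14 + 4*z^3/15 - 7*z*asin(z)/3 + 9*z/4 - 7*sqrt(1 - z^2)/3


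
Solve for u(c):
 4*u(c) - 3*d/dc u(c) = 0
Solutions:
 u(c) = C1*exp(4*c/3)


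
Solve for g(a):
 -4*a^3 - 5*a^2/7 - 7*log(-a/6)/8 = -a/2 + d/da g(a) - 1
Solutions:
 g(a) = C1 - a^4 - 5*a^3/21 + a^2/4 - 7*a*log(-a)/8 + a*(7*log(6) + 15)/8


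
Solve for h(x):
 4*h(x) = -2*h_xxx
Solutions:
 h(x) = C3*exp(-2^(1/3)*x) + (C1*sin(2^(1/3)*sqrt(3)*x/2) + C2*cos(2^(1/3)*sqrt(3)*x/2))*exp(2^(1/3)*x/2)


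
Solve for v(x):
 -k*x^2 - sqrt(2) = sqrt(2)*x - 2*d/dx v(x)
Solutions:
 v(x) = C1 + k*x^3/6 + sqrt(2)*x^2/4 + sqrt(2)*x/2


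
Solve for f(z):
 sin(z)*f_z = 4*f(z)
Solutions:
 f(z) = C1*(cos(z)^2 - 2*cos(z) + 1)/(cos(z)^2 + 2*cos(z) + 1)


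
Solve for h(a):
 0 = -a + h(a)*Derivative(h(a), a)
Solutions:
 h(a) = -sqrt(C1 + a^2)
 h(a) = sqrt(C1 + a^2)


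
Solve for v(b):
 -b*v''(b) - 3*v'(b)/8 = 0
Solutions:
 v(b) = C1 + C2*b^(5/8)


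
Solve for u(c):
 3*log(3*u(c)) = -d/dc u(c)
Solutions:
 Integral(1/(log(_y) + log(3)), (_y, u(c)))/3 = C1 - c


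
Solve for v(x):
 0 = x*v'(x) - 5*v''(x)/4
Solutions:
 v(x) = C1 + C2*erfi(sqrt(10)*x/5)


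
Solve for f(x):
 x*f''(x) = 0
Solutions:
 f(x) = C1 + C2*x


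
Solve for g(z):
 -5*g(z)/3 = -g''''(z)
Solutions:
 g(z) = C1*exp(-3^(3/4)*5^(1/4)*z/3) + C2*exp(3^(3/4)*5^(1/4)*z/3) + C3*sin(3^(3/4)*5^(1/4)*z/3) + C4*cos(3^(3/4)*5^(1/4)*z/3)


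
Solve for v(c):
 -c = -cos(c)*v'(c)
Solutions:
 v(c) = C1 + Integral(c/cos(c), c)


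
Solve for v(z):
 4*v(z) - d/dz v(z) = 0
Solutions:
 v(z) = C1*exp(4*z)


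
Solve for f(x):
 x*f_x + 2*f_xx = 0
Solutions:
 f(x) = C1 + C2*erf(x/2)


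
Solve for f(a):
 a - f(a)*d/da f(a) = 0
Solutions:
 f(a) = -sqrt(C1 + a^2)
 f(a) = sqrt(C1 + a^2)


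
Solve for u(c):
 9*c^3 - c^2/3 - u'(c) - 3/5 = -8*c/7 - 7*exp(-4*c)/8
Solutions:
 u(c) = C1 + 9*c^4/4 - c^3/9 + 4*c^2/7 - 3*c/5 - 7*exp(-4*c)/32


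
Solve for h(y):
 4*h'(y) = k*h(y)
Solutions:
 h(y) = C1*exp(k*y/4)


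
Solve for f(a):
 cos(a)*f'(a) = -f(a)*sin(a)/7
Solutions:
 f(a) = C1*cos(a)^(1/7)


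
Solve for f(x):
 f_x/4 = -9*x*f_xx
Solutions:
 f(x) = C1 + C2*x^(35/36)


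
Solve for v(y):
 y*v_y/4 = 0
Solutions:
 v(y) = C1


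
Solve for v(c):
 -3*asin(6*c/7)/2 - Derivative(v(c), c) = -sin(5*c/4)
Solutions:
 v(c) = C1 - 3*c*asin(6*c/7)/2 - sqrt(49 - 36*c^2)/4 - 4*cos(5*c/4)/5


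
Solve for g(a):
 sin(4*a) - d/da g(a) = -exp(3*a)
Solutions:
 g(a) = C1 + exp(3*a)/3 - cos(4*a)/4


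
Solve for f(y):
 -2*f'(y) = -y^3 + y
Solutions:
 f(y) = C1 + y^4/8 - y^2/4


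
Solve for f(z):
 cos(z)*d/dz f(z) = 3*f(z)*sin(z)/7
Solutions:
 f(z) = C1/cos(z)^(3/7)


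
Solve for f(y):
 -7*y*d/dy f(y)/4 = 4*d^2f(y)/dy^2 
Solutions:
 f(y) = C1 + C2*erf(sqrt(14)*y/8)


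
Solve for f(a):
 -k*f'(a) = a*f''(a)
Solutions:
 f(a) = C1 + a^(1 - re(k))*(C2*sin(log(a)*Abs(im(k))) + C3*cos(log(a)*im(k)))


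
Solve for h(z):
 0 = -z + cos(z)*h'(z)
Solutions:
 h(z) = C1 + Integral(z/cos(z), z)


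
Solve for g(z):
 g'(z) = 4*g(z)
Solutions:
 g(z) = C1*exp(4*z)


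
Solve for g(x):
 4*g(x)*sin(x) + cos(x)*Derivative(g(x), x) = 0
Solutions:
 g(x) = C1*cos(x)^4


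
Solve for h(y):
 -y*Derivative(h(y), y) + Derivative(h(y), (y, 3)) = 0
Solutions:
 h(y) = C1 + Integral(C2*airyai(y) + C3*airybi(y), y)


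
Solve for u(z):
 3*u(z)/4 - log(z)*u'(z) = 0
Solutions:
 u(z) = C1*exp(3*li(z)/4)


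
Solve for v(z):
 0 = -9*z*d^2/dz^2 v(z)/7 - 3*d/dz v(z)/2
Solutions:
 v(z) = C1 + C2/z^(1/6)


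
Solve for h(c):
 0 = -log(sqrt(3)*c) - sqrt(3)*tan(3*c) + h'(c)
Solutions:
 h(c) = C1 + c*log(c) - c + c*log(3)/2 - sqrt(3)*log(cos(3*c))/3


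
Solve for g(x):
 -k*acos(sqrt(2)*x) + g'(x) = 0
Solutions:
 g(x) = C1 + k*(x*acos(sqrt(2)*x) - sqrt(2)*sqrt(1 - 2*x^2)/2)


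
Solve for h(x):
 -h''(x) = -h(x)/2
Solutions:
 h(x) = C1*exp(-sqrt(2)*x/2) + C2*exp(sqrt(2)*x/2)


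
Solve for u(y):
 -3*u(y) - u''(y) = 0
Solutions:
 u(y) = C1*sin(sqrt(3)*y) + C2*cos(sqrt(3)*y)


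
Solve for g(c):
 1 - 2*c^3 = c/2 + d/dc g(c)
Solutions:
 g(c) = C1 - c^4/2 - c^2/4 + c


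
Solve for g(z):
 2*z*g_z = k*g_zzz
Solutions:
 g(z) = C1 + Integral(C2*airyai(2^(1/3)*z*(1/k)^(1/3)) + C3*airybi(2^(1/3)*z*(1/k)^(1/3)), z)
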